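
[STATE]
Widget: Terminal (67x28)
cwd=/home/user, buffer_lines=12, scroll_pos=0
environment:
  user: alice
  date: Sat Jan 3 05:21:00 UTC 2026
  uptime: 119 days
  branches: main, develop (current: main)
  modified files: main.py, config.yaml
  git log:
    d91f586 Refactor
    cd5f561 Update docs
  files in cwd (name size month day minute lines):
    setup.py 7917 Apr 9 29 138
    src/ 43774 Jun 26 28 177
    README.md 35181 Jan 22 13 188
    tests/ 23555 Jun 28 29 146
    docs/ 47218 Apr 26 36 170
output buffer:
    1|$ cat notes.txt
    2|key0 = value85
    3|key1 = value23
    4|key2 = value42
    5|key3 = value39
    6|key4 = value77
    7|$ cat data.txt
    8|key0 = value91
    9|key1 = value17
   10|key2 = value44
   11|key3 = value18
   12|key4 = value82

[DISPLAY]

$ cat notes.txt                                                    
key0 = value85                                                     
key1 = value23                                                     
key2 = value42                                                     
key3 = value39                                                     
key4 = value77                                                     
$ cat data.txt                                                     
key0 = value91                                                     
key1 = value17                                                     
key2 = value44                                                     
key3 = value18                                                     
key4 = value82                                                     
$ █                                                                
                                                                   
                                                                   
                                                                   
                                                                   
                                                                   
                                                                   
                                                                   
                                                                   
                                                                   
                                                                   
                                                                   
                                                                   
                                                                   
                                                                   
                                                                   


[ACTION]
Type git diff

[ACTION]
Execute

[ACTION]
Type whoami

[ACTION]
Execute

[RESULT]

$ cat notes.txt                                                    
key0 = value85                                                     
key1 = value23                                                     
key2 = value42                                                     
key3 = value39                                                     
key4 = value77                                                     
$ cat data.txt                                                     
key0 = value91                                                     
key1 = value17                                                     
key2 = value44                                                     
key3 = value18                                                     
key4 = value82                                                     
$ git diff                                                         
diff --git a/main.py b/main.py                                     
--- a/main.py                                                      
+++ b/main.py                                                      
@@ -1,3 +1,4 @@                                                    
+# updated                                                         
 import sys                                                        
$ whoami                                                           
alice                                                              
$ █                                                                
                                                                   
                                                                   
                                                                   
                                                                   
                                                                   
                                                                   


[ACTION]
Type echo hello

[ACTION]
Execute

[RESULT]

$ cat notes.txt                                                    
key0 = value85                                                     
key1 = value23                                                     
key2 = value42                                                     
key3 = value39                                                     
key4 = value77                                                     
$ cat data.txt                                                     
key0 = value91                                                     
key1 = value17                                                     
key2 = value44                                                     
key3 = value18                                                     
key4 = value82                                                     
$ git diff                                                         
diff --git a/main.py b/main.py                                     
--- a/main.py                                                      
+++ b/main.py                                                      
@@ -1,3 +1,4 @@                                                    
+# updated                                                         
 import sys                                                        
$ whoami                                                           
alice                                                              
$ echo hello                                                       
hello                                                              
$ █                                                                
                                                                   
                                                                   
                                                                   
                                                                   


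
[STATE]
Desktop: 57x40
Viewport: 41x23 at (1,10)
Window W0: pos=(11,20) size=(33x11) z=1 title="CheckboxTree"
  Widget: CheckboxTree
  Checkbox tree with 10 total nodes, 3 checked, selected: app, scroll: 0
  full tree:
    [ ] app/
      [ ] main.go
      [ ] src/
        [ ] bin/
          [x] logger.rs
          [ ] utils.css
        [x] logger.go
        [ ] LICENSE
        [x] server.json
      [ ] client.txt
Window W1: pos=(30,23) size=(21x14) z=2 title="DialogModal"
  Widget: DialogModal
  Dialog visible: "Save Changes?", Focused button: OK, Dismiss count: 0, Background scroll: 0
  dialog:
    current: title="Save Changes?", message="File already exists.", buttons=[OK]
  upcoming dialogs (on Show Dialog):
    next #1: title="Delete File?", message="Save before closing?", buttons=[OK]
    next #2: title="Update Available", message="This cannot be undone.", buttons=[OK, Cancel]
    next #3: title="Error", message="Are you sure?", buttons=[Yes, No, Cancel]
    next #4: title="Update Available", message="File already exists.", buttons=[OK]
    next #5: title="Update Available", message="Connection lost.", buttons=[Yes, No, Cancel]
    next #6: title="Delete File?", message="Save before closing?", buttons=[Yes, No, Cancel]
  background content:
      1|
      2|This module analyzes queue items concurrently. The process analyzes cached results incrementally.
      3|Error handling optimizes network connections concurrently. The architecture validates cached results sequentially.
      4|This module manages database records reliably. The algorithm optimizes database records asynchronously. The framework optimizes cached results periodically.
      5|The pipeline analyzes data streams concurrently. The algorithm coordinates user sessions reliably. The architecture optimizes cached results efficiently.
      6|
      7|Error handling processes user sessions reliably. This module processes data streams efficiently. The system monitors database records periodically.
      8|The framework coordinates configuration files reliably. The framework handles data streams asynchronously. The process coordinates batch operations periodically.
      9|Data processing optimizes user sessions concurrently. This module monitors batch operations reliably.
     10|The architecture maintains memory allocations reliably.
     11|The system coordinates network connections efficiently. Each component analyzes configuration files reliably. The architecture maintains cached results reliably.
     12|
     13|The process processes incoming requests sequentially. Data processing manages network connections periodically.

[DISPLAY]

                                         
                                         
                                         
                                         
                                         
                                         
                                         
                                         
                                         
                                         
          ┏━━━━━━━━━━━━━━━━━━━━━━━━━━━━━━
          ┃ CheckboxTree                 
          ┠──────────────────────────────
          ┃>[-] app/         ┏━━━━━━━━━━━
          ┃   [ ] main.go    ┃ DialogModa
          ┃   [-] src/       ┠───────────
          ┃     [-] bin/     ┃           
          ┃       [x] logger.┃This module
          ┃       [ ] utils.c┃Er┌────────
          ┃     [x] logger.go┃Th│Save Cha
          ┗━━━━━━━━━━━━━━━━━━┃Th│File alr
                             ┃  │     [OK
                             ┃Er└────────


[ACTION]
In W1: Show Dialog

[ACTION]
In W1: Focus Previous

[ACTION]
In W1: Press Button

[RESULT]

                                         
                                         
                                         
                                         
                                         
                                         
                                         
                                         
                                         
                                         
          ┏━━━━━━━━━━━━━━━━━━━━━━━━━━━━━━
          ┃ CheckboxTree                 
          ┠──────────────────────────────
          ┃>[-] app/         ┏━━━━━━━━━━━
          ┃   [ ] main.go    ┃ DialogModa
          ┃   [-] src/       ┠───────────
          ┃     [-] bin/     ┃           
          ┃       [x] logger.┃This module
          ┃       [ ] utils.c┃Error handl
          ┃     [x] logger.go┃This module
          ┗━━━━━━━━━━━━━━━━━━┃The pipelin
                             ┃           
                             ┃Error handl


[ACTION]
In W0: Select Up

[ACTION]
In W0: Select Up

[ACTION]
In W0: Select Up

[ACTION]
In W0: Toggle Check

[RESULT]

                                         
                                         
                                         
                                         
                                         
                                         
                                         
                                         
                                         
                                         
          ┏━━━━━━━━━━━━━━━━━━━━━━━━━━━━━━
          ┃ CheckboxTree                 
          ┠──────────────────────────────
          ┃>[x] app/         ┏━━━━━━━━━━━
          ┃   [x] main.go    ┃ DialogModa
          ┃   [x] src/       ┠───────────
          ┃     [x] bin/     ┃           
          ┃       [x] logger.┃This module
          ┃       [x] utils.c┃Error handl
          ┃     [x] logger.go┃This module
          ┗━━━━━━━━━━━━━━━━━━┃The pipelin
                             ┃           
                             ┃Error handl


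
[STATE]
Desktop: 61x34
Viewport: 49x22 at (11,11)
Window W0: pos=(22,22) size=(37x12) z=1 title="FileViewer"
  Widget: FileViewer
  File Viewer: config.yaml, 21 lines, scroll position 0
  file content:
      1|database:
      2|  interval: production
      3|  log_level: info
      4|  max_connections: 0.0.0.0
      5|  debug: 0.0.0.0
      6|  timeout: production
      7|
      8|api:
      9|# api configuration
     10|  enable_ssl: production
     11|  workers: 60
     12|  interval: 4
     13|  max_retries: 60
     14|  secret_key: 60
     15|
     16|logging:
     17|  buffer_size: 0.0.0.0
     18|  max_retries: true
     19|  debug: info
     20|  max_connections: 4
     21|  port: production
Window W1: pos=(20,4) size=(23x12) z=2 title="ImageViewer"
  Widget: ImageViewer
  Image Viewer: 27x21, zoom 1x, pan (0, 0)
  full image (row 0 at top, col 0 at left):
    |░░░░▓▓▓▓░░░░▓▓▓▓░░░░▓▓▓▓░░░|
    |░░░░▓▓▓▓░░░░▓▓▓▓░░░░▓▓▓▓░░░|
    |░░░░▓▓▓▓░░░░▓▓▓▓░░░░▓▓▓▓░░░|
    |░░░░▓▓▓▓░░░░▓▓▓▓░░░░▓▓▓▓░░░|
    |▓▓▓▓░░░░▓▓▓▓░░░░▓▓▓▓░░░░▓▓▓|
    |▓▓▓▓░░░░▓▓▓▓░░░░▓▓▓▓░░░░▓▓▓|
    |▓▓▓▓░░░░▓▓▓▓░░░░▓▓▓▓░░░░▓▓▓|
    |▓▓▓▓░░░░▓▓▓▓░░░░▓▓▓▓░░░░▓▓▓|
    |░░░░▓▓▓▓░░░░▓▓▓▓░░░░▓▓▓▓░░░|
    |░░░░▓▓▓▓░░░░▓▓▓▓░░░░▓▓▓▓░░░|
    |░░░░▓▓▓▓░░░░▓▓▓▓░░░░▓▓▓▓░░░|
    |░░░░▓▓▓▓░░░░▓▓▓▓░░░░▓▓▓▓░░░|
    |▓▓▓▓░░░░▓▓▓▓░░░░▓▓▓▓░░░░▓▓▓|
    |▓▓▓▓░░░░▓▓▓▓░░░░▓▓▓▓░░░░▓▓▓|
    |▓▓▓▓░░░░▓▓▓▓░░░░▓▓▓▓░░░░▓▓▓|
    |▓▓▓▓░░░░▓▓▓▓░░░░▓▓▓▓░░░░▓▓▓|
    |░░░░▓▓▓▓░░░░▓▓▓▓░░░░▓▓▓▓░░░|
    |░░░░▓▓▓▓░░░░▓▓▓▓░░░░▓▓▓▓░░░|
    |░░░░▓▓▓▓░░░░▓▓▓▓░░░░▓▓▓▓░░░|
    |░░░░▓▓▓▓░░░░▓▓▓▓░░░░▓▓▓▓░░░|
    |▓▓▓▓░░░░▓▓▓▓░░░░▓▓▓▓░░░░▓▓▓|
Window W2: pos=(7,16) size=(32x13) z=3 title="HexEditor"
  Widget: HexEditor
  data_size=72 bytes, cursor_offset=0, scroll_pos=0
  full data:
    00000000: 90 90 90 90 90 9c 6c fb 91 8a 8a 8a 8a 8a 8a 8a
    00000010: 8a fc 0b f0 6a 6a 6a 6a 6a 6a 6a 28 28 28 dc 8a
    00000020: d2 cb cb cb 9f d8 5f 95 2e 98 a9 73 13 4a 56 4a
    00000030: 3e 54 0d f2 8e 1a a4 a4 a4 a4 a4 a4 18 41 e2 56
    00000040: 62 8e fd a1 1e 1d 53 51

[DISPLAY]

         ┃▓▓▓▓░░░░▓▓▓▓░░░░▓▓▓▓░┃                 
         ┃▓▓▓▓░░░░▓▓▓▓░░░░▓▓▓▓░┃                 
         ┃▓▓▓▓░░░░▓▓▓▓░░░░▓▓▓▓░┃                 
         ┃▓▓▓▓░░░░▓▓▓▓░░░░▓▓▓▓░┃                 
         ┗━━━━━━━━━━━━━━━━━━━━━┛                 
━━━━━━━━━━━━━━━━━━━━━━━━━━━┓                     
xEditor                    ┃                     
───────────────────────────┨                     
00000  90 90 90 90 90 9c 6c┃                     
00010  8a fc 0b f0 6a 6a 6a┃                     
00020  d2 cb cb cb 9f d8 5f┃                     
00030  3e 54 0d f2 8e 1a a4┃━━━━━━━━━━━━━━━━━━━┓ 
00040  62 8e fd a1 1e 1d 53┃                   ┃ 
                           ┃───────────────────┨ 
                           ┃                  ▲┃ 
                           ┃uction            █┃ 
                           ┃o                 ░┃ 
━━━━━━━━━━━━━━━━━━━━━━━━━━━┛s: 0.0.0.0        ░┃ 
           ┃  debug: 0.0.0.0                  ░┃ 
           ┃  timeout: production             ░┃ 
           ┃                                  ░┃ 
           ┃api:                              ▼┃ 


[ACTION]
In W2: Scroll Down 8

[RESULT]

         ┃▓▓▓▓░░░░▓▓▓▓░░░░▓▓▓▓░┃                 
         ┃▓▓▓▓░░░░▓▓▓▓░░░░▓▓▓▓░┃                 
         ┃▓▓▓▓░░░░▓▓▓▓░░░░▓▓▓▓░┃                 
         ┃▓▓▓▓░░░░▓▓▓▓░░░░▓▓▓▓░┃                 
         ┗━━━━━━━━━━━━━━━━━━━━━┛                 
━━━━━━━━━━━━━━━━━━━━━━━━━━━┓                     
xEditor                    ┃                     
───────────────────────────┨                     
00040  62 8e fd a1 1e 1d 53┃                     
                           ┃                     
                           ┃                     
                           ┃━━━━━━━━━━━━━━━━━━━┓ 
                           ┃                   ┃ 
                           ┃───────────────────┨ 
                           ┃                  ▲┃ 
                           ┃uction            █┃ 
                           ┃o                 ░┃ 
━━━━━━━━━━━━━━━━━━━━━━━━━━━┛s: 0.0.0.0        ░┃ 
           ┃  debug: 0.0.0.0                  ░┃ 
           ┃  timeout: production             ░┃ 
           ┃                                  ░┃ 
           ┃api:                              ▼┃ 


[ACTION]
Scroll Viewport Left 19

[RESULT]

                    ┃▓▓▓▓░░░░▓▓▓▓░░░░▓▓▓▓░┃      
                    ┃▓▓▓▓░░░░▓▓▓▓░░░░▓▓▓▓░┃      
                    ┃▓▓▓▓░░░░▓▓▓▓░░░░▓▓▓▓░┃      
                    ┃▓▓▓▓░░░░▓▓▓▓░░░░▓▓▓▓░┃      
                    ┗━━━━━━━━━━━━━━━━━━━━━┛      
       ┏━━━━━━━━━━━━━━━━━━━━━━━━━━━━━━┓          
       ┃ HexEditor                    ┃          
       ┠──────────────────────────────┨          
       ┃00000040  62 8e fd a1 1e 1d 53┃          
       ┃                              ┃          
       ┃                              ┃          
       ┃                              ┃━━━━━━━━━━
       ┃                              ┃          
       ┃                              ┃──────────
       ┃                              ┃          
       ┃                              ┃uction    
       ┃                              ┃o         
       ┗━━━━━━━━━━━━━━━━━━━━━━━━━━━━━━┛s: 0.0.0.0
                      ┃  debug: 0.0.0.0          
                      ┃  timeout: production     
                      ┃                          
                      ┃api:                      


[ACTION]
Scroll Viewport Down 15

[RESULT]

                    ┃▓▓▓▓░░░░▓▓▓▓░░░░▓▓▓▓░┃      
                    ┃▓▓▓▓░░░░▓▓▓▓░░░░▓▓▓▓░┃      
                    ┃▓▓▓▓░░░░▓▓▓▓░░░░▓▓▓▓░┃      
                    ┗━━━━━━━━━━━━━━━━━━━━━┛      
       ┏━━━━━━━━━━━━━━━━━━━━━━━━━━━━━━┓          
       ┃ HexEditor                    ┃          
       ┠──────────────────────────────┨          
       ┃00000040  62 8e fd a1 1e 1d 53┃          
       ┃                              ┃          
       ┃                              ┃          
       ┃                              ┃━━━━━━━━━━
       ┃                              ┃          
       ┃                              ┃──────────
       ┃                              ┃          
       ┃                              ┃uction    
       ┃                              ┃o         
       ┗━━━━━━━━━━━━━━━━━━━━━━━━━━━━━━┛s: 0.0.0.0
                      ┃  debug: 0.0.0.0          
                      ┃  timeout: production     
                      ┃                          
                      ┃api:                      
                      ┗━━━━━━━━━━━━━━━━━━━━━━━━━━


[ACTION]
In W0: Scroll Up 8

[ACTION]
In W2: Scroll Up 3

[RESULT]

                    ┃▓▓▓▓░░░░▓▓▓▓░░░░▓▓▓▓░┃      
                    ┃▓▓▓▓░░░░▓▓▓▓░░░░▓▓▓▓░┃      
                    ┃▓▓▓▓░░░░▓▓▓▓░░░░▓▓▓▓░┃      
                    ┗━━━━━━━━━━━━━━━━━━━━━┛      
       ┏━━━━━━━━━━━━━━━━━━━━━━━━━━━━━━┓          
       ┃ HexEditor                    ┃          
       ┠──────────────────────────────┨          
       ┃00000010  8a fc 0b f0 6a 6a 6a┃          
       ┃00000020  d2 cb cb cb 9f d8 5f┃          
       ┃00000030  3e 54 0d f2 8e 1a a4┃          
       ┃00000040  62 8e fd a1 1e 1d 53┃━━━━━━━━━━
       ┃                              ┃          
       ┃                              ┃──────────
       ┃                              ┃          
       ┃                              ┃uction    
       ┃                              ┃o         
       ┗━━━━━━━━━━━━━━━━━━━━━━━━━━━━━━┛s: 0.0.0.0
                      ┃  debug: 0.0.0.0          
                      ┃  timeout: production     
                      ┃                          
                      ┃api:                      
                      ┗━━━━━━━━━━━━━━━━━━━━━━━━━━


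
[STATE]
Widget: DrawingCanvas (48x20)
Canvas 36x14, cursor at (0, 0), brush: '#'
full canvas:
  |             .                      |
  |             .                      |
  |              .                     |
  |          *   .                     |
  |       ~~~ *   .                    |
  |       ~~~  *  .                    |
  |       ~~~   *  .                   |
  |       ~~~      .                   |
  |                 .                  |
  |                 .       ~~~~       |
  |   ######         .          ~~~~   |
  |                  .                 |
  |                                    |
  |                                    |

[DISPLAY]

+            .                                  
             .                                  
              .                                 
          *   .                                 
       ~~~ *   .                                
       ~~~  *  .                                
       ~~~   *  .                               
       ~~~      .                               
                 .                              
                 .       ~~~~                   
   ######         .          ~~~~               
                  .                             
                                                
                                                
                                                
                                                
                                                
                                                
                                                
                                                


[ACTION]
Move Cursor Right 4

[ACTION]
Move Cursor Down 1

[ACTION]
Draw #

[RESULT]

             .                                  
    #        .                                  
              .                                 
          *   .                                 
       ~~~ *   .                                
       ~~~  *  .                                
       ~~~   *  .                               
       ~~~      .                               
                 .                              
                 .       ~~~~                   
   ######         .          ~~~~               
                  .                             
                                                
                                                
                                                
                                                
                                                
                                                
                                                
                                                


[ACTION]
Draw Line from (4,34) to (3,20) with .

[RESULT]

             .                                  
    #        .                                  
              .                                 
          *   .     .......                     
       ~~~ *   .           ........             
       ~~~  *  .                                
       ~~~   *  .                               
       ~~~      .                               
                 .                              
                 .       ~~~~                   
   ######         .          ~~~~               
                  .                             
                                                
                                                
                                                
                                                
                                                
                                                
                                                
                                                


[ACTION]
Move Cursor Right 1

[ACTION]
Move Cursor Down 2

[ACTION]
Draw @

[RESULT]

             .                                  
    #        .                                  
              .                                 
     @    *   .     .......                     
       ~~~ *   .           ........             
       ~~~  *  .                                
       ~~~   *  .                               
       ~~~      .                               
                 .                              
                 .       ~~~~                   
   ######         .          ~~~~               
                  .                             
                                                
                                                
                                                
                                                
                                                
                                                
                                                
                                                


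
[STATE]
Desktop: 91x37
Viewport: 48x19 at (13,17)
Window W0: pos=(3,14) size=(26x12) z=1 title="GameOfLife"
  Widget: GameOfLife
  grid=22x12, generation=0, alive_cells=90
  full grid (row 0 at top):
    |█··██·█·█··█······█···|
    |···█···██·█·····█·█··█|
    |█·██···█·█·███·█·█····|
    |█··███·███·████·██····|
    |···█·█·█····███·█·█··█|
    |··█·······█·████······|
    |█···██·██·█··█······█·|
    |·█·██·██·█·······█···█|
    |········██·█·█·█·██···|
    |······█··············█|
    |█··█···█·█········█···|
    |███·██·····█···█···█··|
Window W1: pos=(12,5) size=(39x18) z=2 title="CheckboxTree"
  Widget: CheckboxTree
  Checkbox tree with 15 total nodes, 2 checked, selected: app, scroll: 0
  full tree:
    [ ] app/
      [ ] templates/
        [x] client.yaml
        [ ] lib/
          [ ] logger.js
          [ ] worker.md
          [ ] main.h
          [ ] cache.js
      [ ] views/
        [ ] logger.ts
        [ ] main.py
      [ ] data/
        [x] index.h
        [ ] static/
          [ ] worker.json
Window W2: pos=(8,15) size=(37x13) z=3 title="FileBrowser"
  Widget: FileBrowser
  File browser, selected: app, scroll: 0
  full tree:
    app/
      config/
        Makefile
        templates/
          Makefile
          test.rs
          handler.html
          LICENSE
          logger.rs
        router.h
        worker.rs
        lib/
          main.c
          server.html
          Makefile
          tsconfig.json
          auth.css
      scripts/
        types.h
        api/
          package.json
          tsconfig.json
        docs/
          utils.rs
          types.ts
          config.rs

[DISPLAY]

───────────────────────────────┨     ┃          
] app/                         ┃     ┃          
[+] config/                    ┃     ┃          
[+] scripts/                   ┃     ┃          
                               ┃     ┃          
                               ┃━━━━━┛          
                               ┃                
                               ┃                
                               ┃                
                               ┃                
━━━━━━━━━━━━━━━━━━━━━━━━━━━━━━━┛                
                                                
                                                
                                                
                                                
                                                
                                                
                                                
                                                


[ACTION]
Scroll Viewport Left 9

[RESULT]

Gen:┠───────────────────────────────────┨     ┃ 
█·██┃> [-] app/                         ┃     ┃ 
█··█┃    [+] config/                    ┃     ┃ 
···█┃    [+] scripts/                   ┃     ┃ 
··█·┃                                   ┃     ┃ 
█···┃                                   ┃━━━━━┛ 
·█·█┃                                   ┃       
····┃                                   ┃       
━━━━┃                                   ┃       
    ┃                                   ┃       
    ┗━━━━━━━━━━━━━━━━━━━━━━━━━━━━━━━━━━━┛       
                                                
                                                
                                                
                                                
                                                
                                                
                                                
                                                


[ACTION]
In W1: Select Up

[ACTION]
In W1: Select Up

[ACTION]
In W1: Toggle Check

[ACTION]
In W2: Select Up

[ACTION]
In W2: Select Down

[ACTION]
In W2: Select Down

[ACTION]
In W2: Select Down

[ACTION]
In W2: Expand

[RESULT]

Gen:┠───────────────────────────────────┨     ┃ 
█·██┃  [-] app/                         ┃     ┃ 
█··█┃    [+] config/                    ┃     ┃ 
···█┃  > [-] scripts/                   ┃     ┃ 
··█·┃      types.h                      ┃     ┃ 
█···┃      [+] api/                     ┃━━━━━┛ 
·█·█┃      [+] docs/                    ┃       
····┃                                   ┃       
━━━━┃                                   ┃       
    ┃                                   ┃       
    ┗━━━━━━━━━━━━━━━━━━━━━━━━━━━━━━━━━━━┛       
                                                
                                                
                                                
                                                
                                                
                                                
                                                
                                                


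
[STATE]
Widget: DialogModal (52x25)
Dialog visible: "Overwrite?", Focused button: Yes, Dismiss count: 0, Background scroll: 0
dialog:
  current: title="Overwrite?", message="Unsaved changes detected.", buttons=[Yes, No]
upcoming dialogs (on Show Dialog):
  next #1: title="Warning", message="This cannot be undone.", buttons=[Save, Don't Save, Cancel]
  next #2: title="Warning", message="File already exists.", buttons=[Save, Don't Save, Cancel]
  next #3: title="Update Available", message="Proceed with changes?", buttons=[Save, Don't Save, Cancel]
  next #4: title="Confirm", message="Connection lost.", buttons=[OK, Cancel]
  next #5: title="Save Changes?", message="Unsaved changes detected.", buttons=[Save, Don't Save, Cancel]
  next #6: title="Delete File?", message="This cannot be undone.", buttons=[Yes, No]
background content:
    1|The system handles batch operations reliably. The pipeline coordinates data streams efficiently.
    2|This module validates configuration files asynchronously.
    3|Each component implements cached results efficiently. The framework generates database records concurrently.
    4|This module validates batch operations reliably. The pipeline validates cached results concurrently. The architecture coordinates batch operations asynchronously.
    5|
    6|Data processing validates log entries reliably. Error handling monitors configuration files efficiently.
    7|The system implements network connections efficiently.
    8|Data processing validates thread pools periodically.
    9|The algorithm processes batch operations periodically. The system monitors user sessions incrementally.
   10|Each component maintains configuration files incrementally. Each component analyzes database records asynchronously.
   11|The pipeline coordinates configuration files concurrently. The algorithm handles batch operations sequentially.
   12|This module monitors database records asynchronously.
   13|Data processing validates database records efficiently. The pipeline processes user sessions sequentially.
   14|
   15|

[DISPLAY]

The system handles batch operations reliably. The pi
This module validates configuration files asynchrono
Each component implements cached results efficiently
This module validates batch operations reliably. The
                                                    
Data processing validates log entries reliably. Erro
The system implements network connections efficientl
Data processing validates thread pools periodically.
The algorithm processes batch operations periodicall
Each component maintains configuration files increme
The pipelin┌───────────────────────────┐iles concurr
This module│         Overwrite?        │ynchronously
Data proces│ Unsaved changes detected. │ds efficient
           │         [Yes]  No         │            
           └───────────────────────────┘            
                                                    
                                                    
                                                    
                                                    
                                                    
                                                    
                                                    
                                                    
                                                    
                                                    


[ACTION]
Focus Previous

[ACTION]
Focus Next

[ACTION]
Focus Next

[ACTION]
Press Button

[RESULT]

The system handles batch operations reliably. The pi
This module validates configuration files asynchrono
Each component implements cached results efficiently
This module validates batch operations reliably. The
                                                    
Data processing validates log entries reliably. Erro
The system implements network connections efficientl
Data processing validates thread pools periodically.
The algorithm processes batch operations periodicall
Each component maintains configuration files increme
The pipeline coordinates configuration files concurr
This module monitors database records asynchronously
Data processing validates database records efficient
                                                    
                                                    
                                                    
                                                    
                                                    
                                                    
                                                    
                                                    
                                                    
                                                    
                                                    
                                                    


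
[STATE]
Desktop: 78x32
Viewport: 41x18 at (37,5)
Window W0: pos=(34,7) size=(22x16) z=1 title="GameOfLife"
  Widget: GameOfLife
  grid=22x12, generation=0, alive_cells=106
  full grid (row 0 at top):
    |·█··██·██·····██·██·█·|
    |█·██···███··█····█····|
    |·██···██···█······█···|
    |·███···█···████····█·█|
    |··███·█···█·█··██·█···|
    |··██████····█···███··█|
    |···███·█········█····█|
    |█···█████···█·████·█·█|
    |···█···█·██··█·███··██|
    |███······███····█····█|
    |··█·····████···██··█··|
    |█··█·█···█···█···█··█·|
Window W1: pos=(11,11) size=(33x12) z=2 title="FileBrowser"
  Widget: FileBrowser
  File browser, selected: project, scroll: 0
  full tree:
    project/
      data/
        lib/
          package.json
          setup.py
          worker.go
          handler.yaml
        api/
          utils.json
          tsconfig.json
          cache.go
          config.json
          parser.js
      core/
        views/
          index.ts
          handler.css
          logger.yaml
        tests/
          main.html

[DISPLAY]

                                         
                                         
━━━━━━━━━━━━━━━━━━┓                      
ameOfLife         ┃                      
──────────────────┨                      
n: 0              ┃                      
━━━━━━┓····██·██·█┃                      
      ┃··█····█···┃                      
──────┨·█······█··┃                      
      ┃·████····█·┃                      
      ┃█·█··██·█··┃                      
      ┃··█···███··┃                      
      ┃······█····┃                      
      ┃··█·████·█·┃                      
      ┃█··█·███··█┃                      
      ┃██····█····┃                      
      ┃██···██··█·┃                      
━━━━━━┛━━━━━━━━━━━┛                      


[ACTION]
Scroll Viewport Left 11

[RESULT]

                                         
                                         
        ┏━━━━━━━━━━━━━━━━━━━━┓           
        ┃ GameOfLife         ┃           
        ┠────────────────────┨           
        ┃Gen: 0              ┃           
━━━━━━━━━━━━━━━━━┓····██·██·█┃           
                 ┃··█····█···┃           
─────────────────┨·█······█··┃           
                 ┃·████····█·┃           
                 ┃█·█··██·█··┃           
                 ┃··█···███··┃           
                 ┃······█····┃           
                 ┃··█·████·█·┃           
                 ┃█··█·███··█┃           
                 ┃██····█····┃           
                 ┃██···██··█·┃           
━━━━━━━━━━━━━━━━━┛━━━━━━━━━━━┛           


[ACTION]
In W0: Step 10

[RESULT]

                                         
                                         
        ┏━━━━━━━━━━━━━━━━━━━━┓           
        ┃ GameOfLife         ┃           
        ┠────────────────────┨           
        ┃Gen: 10             ┃           
━━━━━━━━━━━━━━━━━┓···········┃           
                 ┃···········┃           
─────────────────┨····██·····┃           
                 ┃···········┃           
                 ┃······█·█··┃           
                 ┃·····█··█··┃           
                 ┃···██······┃           
                 ┃·······█··█┃           
                 ┃·······████┃           
                 ┃·██····█·█·┃           
                 ┃·····█·····┃           
━━━━━━━━━━━━━━━━━┛━━━━━━━━━━━┛           


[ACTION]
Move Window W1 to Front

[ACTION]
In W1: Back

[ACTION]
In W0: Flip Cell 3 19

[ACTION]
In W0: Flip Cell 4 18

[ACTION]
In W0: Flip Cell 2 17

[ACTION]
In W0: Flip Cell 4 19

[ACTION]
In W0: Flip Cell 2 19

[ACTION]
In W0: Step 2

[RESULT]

                                         
                                         
        ┏━━━━━━━━━━━━━━━━━━━━┓           
        ┃ GameOfLife         ┃           
        ┠────────────────────┨           
        ┃Gen: 12             ┃           
━━━━━━━━━━━━━━━━━┓···········┃           
                 ┃···········┃           
─────────────────┨█········█·┃           
                 ┃·······█··█┃           
                 ┃····█·█·███┃           
                 ┃····██·····┃           
                 ┃····██·····┃           
                 ┃······██···┃           
                 ┃··········█┃           
                 ┃······█··██┃           
                 ┃······█·██·┃           
━━━━━━━━━━━━━━━━━┛━━━━━━━━━━━┛           
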